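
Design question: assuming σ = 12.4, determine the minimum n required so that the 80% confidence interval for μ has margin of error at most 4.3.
n ≥ 14

For margin E ≤ 4.3:
n ≥ (z* · σ / E)²
n ≥ (1.282 · 12.4 / 4.3)²
n ≥ 13.67

Minimum n = 14 (rounding up)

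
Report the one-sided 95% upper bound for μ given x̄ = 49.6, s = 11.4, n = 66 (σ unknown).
μ ≤ 51.94

Upper bound (one-sided):
t* = 1.669 (one-sided for 95%)
Upper bound = x̄ + t* · s/√n = 49.6 + 1.669 · 11.4/√66 = 51.94

We are 95% confident that μ ≤ 51.94.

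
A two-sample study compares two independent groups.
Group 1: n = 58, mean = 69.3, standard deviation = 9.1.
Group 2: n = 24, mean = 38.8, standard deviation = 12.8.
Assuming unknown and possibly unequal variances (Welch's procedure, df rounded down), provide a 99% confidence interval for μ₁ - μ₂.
(22.65, 38.35)

Difference: x̄₁ - x̄₂ = 30.50
SE = √(s₁²/n₁ + s₂²/n₂) = √(9.1²/58 + 12.8²/24) = 2.8731
df = 33.04 → 33 (Welch–Satterthwaite, rounded down)
t* = 2.733

CI: 30.50 ± 2.733 · 2.8731 = 30.50 ± 7.85 = (22.65, 38.35)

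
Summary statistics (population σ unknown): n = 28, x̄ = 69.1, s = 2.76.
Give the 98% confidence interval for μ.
(67.81, 70.39)

t-interval (σ unknown):
df = n - 1 = 27
t* = 2.473 for 98% confidence

Margin of error = t* · s/√n = 2.473 · 2.76/√28 = 1.29

CI: (67.81, 70.39)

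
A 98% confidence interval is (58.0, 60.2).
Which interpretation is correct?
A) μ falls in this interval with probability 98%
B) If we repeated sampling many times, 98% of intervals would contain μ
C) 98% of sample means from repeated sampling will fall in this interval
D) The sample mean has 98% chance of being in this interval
B

A) Wrong — μ is fixed; the randomness lives in the interval, not in μ.
B) Correct — this is the frequentist long-run coverage interpretation.
C) Wrong — coverage applies to intervals containing μ, not to future x̄ values.
D) Wrong — x̄ is observed and sits in the interval by construction.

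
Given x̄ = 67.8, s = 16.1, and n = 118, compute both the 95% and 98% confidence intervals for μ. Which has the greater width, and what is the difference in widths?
98% CI is wider by 1.12

df = 117
95% CI: t* = 1.980, (64.87, 70.73), width = 2 · t* · s/√n = 5.87
98% CI: t* = 2.359, (64.30, 71.30), width = 2 · t* · s/√n = 6.99

The 98% CI is wider by 6.99 - 5.87 = 1.12.
Higher confidence requires a wider interval.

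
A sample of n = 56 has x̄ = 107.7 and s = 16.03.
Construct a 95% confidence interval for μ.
(103.41, 111.99)

t-interval (σ unknown):
df = n - 1 = 55
t* = 2.004 for 95% confidence

Margin of error = t* · s/√n = 2.004 · 16.03/√56 = 4.29

CI: (103.41, 111.99)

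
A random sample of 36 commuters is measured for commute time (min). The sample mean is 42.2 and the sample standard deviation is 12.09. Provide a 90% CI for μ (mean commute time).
(38.79, 45.61)

t-interval (σ unknown):
df = n - 1 = 35
t* = 1.690 for 90% confidence

Margin of error = t* · s/√n = 1.690 · 12.09/√36 = 3.41

CI: (38.79, 45.61)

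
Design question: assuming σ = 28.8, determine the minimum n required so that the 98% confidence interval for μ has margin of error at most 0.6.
n ≥ 12466

For margin E ≤ 0.6:
n ≥ (z* · σ / E)²
n ≥ (2.326 · 28.8 / 0.6)²
n ≥ 12465.28

Minimum n = 12466 (rounding up)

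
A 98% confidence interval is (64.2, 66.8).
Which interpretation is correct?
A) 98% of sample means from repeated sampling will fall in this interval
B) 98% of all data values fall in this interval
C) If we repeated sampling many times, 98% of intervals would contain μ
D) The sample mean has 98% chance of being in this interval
C

A) Wrong — coverage applies to intervals containing μ, not to future x̄ values.
B) Wrong — a CI is about the parameter μ, not individual data values.
C) Correct — this is the frequentist long-run coverage interpretation.
D) Wrong — x̄ is observed and sits in the interval by construction.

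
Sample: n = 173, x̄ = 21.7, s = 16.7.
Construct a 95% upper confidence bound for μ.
μ ≤ 23.80

Upper bound (one-sided):
t* = 1.654 (one-sided for 95%)
Upper bound = x̄ + t* · s/√n = 21.7 + 1.654 · 16.7/√173 = 23.80

We are 95% confident that μ ≤ 23.80.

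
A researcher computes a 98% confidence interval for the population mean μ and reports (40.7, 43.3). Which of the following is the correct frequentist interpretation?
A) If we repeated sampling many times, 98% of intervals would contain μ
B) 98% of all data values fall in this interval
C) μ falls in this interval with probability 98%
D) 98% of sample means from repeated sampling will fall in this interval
A

A) Correct — this is the frequentist long-run coverage interpretation.
B) Wrong — a CI is about the parameter μ, not individual data values.
C) Wrong — μ is fixed; the randomness lives in the interval, not in μ.
D) Wrong — coverage applies to intervals containing μ, not to future x̄ values.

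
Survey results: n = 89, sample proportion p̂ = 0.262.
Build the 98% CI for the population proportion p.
(0.154, 0.370)

Proportion CI:
SE = √(p̂(1-p̂)/n) = √(0.262 · 0.738 / 89) = 0.04661

z* = 2.326
Margin = z* · SE = 2.326 · 0.04661 = 0.1084

CI: 0.262 ± 0.1084 = (0.154, 0.370)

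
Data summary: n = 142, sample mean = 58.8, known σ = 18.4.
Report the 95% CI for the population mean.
(55.77, 61.83)

z-interval (σ known):
z* = 1.960 for 95% confidence

Margin of error = z* · σ/√n = 1.960 · 18.4/√142 = 3.03

CI: (58.8 - 3.03, 58.8 + 3.03) = (55.77, 61.83)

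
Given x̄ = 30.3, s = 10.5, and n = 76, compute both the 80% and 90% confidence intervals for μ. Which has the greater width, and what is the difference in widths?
90% CI is wider by 0.90

df = 75
80% CI: t* = 1.293, (28.74, 31.86), width = 2 · t* · s/√n = 3.11
90% CI: t* = 1.665, (28.29, 32.31), width = 2 · t* · s/√n = 4.01

The 90% CI is wider by 4.01 - 3.11 = 0.90.
Higher confidence requires a wider interval.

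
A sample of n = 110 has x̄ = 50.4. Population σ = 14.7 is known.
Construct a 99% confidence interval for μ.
(46.79, 54.01)

z-interval (σ known):
z* = 2.576 for 99% confidence

Margin of error = z* · σ/√n = 2.576 · 14.7/√110 = 3.61

CI: (50.4 - 3.61, 50.4 + 3.61) = (46.79, 54.01)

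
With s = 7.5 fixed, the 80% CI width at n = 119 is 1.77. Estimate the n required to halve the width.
n ≈ 476

CI width ∝ 1/√n
To reduce width by factor 2, need √n to grow by 2 → need 2² = 4 times as many samples.

Current: n = 119, width = 1.77
New: n = 476, width ≈ 0.88

Width reduced by factor of 1.77/0.88 = 2.01.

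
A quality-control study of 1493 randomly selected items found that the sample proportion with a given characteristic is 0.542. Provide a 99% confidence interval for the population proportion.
(0.509, 0.575)

Proportion CI:
SE = √(p̂(1-p̂)/n) = √(0.542 · 0.458 / 1493) = 0.01289

z* = 2.576
Margin = z* · SE = 2.576 · 0.01289 = 0.0332

CI: 0.542 ± 0.0332 = (0.509, 0.575)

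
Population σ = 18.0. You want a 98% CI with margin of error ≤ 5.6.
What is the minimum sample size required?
n ≥ 56

For margin E ≤ 5.6:
n ≥ (z* · σ / E)²
n ≥ (2.326 · 18.0 / 5.6)²
n ≥ 55.90

Minimum n = 56 (rounding up)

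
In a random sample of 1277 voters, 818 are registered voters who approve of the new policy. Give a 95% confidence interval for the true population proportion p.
(0.614, 0.667)

Proportion CI:
p̂ = 818/1277 = 0.64056
SE = √(p̂(1-p̂)/n) = √(0.64056 · 0.35944 / 1277) = 0.01343

z* = 1.960
Margin = z* · SE = 1.960 · 0.01343 = 0.0263

CI: 0.64056 ± 0.0263 = (0.614, 0.667)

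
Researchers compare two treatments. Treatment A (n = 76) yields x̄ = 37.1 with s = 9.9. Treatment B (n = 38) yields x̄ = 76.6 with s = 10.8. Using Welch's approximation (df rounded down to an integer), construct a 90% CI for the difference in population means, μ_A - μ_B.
(-42.98, -36.02)

Difference: x̄₁ - x̄₂ = -39.50
SE = √(s₁²/n₁ + s₂²/n₂) = √(9.9²/76 + 10.8²/38) = 2.0878
df = 68.64 → 68 (Welch–Satterthwaite, rounded down)
t* = 1.668

CI: -39.50 ± 1.668 · 2.0878 = -39.50 ± 3.48 = (-42.98, -36.02)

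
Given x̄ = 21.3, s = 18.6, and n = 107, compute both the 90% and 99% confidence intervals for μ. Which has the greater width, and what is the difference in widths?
99% CI is wider by 3.46

df = 106
90% CI: t* = 1.659, (18.32, 24.28), width = 2 · t* · s/√n = 5.97
99% CI: t* = 2.623, (16.58, 26.02), width = 2 · t* · s/√n = 9.43

The 99% CI is wider by 9.43 - 5.97 = 3.46.
Higher confidence requires a wider interval.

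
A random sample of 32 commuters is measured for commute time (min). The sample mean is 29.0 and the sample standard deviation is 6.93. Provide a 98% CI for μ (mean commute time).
(25.99, 32.01)

t-interval (σ unknown):
df = n - 1 = 31
t* = 2.453 for 98% confidence

Margin of error = t* · s/√n = 2.453 · 6.93/√32 = 3.01

CI: (25.99, 32.01)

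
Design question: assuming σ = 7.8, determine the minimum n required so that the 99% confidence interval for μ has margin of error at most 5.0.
n ≥ 17

For margin E ≤ 5.0:
n ≥ (z* · σ / E)²
n ≥ (2.576 · 7.8 / 5.0)²
n ≥ 16.15

Minimum n = 17 (rounding up)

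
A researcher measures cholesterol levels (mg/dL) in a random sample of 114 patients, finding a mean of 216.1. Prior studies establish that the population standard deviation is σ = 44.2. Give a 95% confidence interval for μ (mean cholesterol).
(207.99, 224.21)

z-interval (σ known):
z* = 1.960 for 95% confidence

Margin of error = z* · σ/√n = 1.960 · 44.2/√114 = 8.11

CI: (216.1 - 8.11, 216.1 + 8.11) = (207.99, 224.21)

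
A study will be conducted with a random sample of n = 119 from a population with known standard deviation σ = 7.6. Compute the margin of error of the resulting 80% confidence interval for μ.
Margin of error = 0.89

Margin of error = z* · σ/√n
= 1.282 · 7.6/√119
= 1.282 · 7.6/10.9087
= 0.89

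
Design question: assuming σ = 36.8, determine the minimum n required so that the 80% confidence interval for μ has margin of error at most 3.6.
n ≥ 172

For margin E ≤ 3.6:
n ≥ (z* · σ / E)²
n ≥ (1.282 · 36.8 / 3.6)²
n ≥ 171.74

Minimum n = 172 (rounding up)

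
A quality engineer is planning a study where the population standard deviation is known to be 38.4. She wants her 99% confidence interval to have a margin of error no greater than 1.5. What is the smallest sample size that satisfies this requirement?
n ≥ 4349

For margin E ≤ 1.5:
n ≥ (z* · σ / E)²
n ≥ (2.576 · 38.4 / 1.5)²
n ≥ 4348.82

Minimum n = 4349 (rounding up)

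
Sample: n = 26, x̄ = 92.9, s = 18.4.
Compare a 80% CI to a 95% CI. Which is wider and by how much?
95% CI is wider by 5.37

df = 25
80% CI: t* = 1.316, (88.15, 97.65), width = 2 · t* · s/√n = 9.50
95% CI: t* = 2.060, (85.47, 100.33), width = 2 · t* · s/√n = 14.87

The 95% CI is wider by 14.87 - 9.50 = 5.37.
Higher confidence requires a wider interval.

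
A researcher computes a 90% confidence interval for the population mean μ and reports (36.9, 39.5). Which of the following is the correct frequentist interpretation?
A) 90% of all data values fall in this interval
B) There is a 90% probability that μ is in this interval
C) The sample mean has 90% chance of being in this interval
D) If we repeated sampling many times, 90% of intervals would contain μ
D

A) Wrong — a CI is about the parameter μ, not individual data values.
B) Wrong — μ is fixed; the randomness lives in the interval, not in μ.
C) Wrong — x̄ is observed and sits in the interval by construction.
D) Correct — this is the frequentist long-run coverage interpretation.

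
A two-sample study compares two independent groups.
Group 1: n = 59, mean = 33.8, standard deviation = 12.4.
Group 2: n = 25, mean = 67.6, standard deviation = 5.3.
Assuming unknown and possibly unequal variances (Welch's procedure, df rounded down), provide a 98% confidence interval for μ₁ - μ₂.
(-38.38, -29.22)

Difference: x̄₁ - x̄₂ = -33.80
SE = √(s₁²/n₁ + s₂²/n₂) = √(12.4²/59 + 5.3²/25) = 1.9312
df = 81.97 → 81 (Welch–Satterthwaite, rounded down)
t* = 2.373

CI: -33.80 ± 2.373 · 1.9312 = -33.80 ± 4.58 = (-38.38, -29.22)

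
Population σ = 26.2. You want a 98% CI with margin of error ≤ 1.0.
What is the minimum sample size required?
n ≥ 3714

For margin E ≤ 1.0:
n ≥ (z* · σ / E)²
n ≥ (2.326 · 26.2 / 1.0)²
n ≥ 3713.83

Minimum n = 3714 (rounding up)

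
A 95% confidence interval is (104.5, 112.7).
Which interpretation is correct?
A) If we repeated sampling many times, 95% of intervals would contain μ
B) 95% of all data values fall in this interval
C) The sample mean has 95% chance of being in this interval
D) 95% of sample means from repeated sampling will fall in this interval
A

A) Correct — this is the frequentist long-run coverage interpretation.
B) Wrong — a CI is about the parameter μ, not individual data values.
C) Wrong — x̄ is observed and sits in the interval by construction.
D) Wrong — coverage applies to intervals containing μ, not to future x̄ values.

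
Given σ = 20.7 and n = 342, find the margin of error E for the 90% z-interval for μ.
Margin of error = 1.84

Margin of error = z* · σ/√n
= 1.645 · 20.7/√342
= 1.645 · 20.7/18.4932
= 1.84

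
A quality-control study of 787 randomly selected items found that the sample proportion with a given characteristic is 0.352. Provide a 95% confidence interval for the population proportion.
(0.319, 0.385)

Proportion CI:
SE = √(p̂(1-p̂)/n) = √(0.352 · 0.648 / 787) = 0.01702

z* = 1.960
Margin = z* · SE = 1.960 · 0.01702 = 0.0334

CI: 0.352 ± 0.0334 = (0.319, 0.385)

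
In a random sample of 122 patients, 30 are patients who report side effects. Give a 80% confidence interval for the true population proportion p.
(0.196, 0.296)

Proportion CI:
p̂ = 30/122 = 0.24590
SE = √(p̂(1-p̂)/n) = √(0.24590 · 0.75410 / 122) = 0.03899

z* = 1.282
Margin = z* · SE = 1.282 · 0.03899 = 0.0500

CI: 0.24590 ± 0.0500 = (0.196, 0.296)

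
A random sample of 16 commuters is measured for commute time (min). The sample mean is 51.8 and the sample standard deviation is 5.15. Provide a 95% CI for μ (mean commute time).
(49.06, 54.54)

t-interval (σ unknown):
df = n - 1 = 15
t* = 2.131 for 95% confidence

Margin of error = t* · s/√n = 2.131 · 5.15/√16 = 2.74

CI: (49.06, 54.54)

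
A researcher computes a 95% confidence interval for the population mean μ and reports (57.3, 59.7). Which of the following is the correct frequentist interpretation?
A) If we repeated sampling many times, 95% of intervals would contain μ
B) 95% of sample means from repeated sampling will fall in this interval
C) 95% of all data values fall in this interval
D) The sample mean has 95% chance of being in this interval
A

A) Correct — this is the frequentist long-run coverage interpretation.
B) Wrong — coverage applies to intervals containing μ, not to future x̄ values.
C) Wrong — a CI is about the parameter μ, not individual data values.
D) Wrong — x̄ is observed and sits in the interval by construction.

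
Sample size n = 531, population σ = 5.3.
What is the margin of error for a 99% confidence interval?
Margin of error = 0.59

Margin of error = z* · σ/√n
= 2.576 · 5.3/√531
= 2.576 · 5.3/23.0434
= 0.59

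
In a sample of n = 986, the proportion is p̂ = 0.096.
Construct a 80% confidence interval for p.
(0.084, 0.108)

Proportion CI:
SE = √(p̂(1-p̂)/n) = √(0.096 · 0.904 / 986) = 0.00938

z* = 1.282
Margin = z* · SE = 1.282 · 0.00938 = 0.0120

CI: 0.096 ± 0.0120 = (0.084, 0.108)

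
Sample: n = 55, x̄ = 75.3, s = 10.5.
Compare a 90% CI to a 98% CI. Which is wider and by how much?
98% CI is wider by 2.05

df = 54
90% CI: t* = 1.674, (72.93, 77.67), width = 2 · t* · s/√n = 4.74
98% CI: t* = 2.397, (71.91, 78.69), width = 2 · t* · s/√n = 6.79

The 98% CI is wider by 6.79 - 4.74 = 2.05.
Higher confidence requires a wider interval.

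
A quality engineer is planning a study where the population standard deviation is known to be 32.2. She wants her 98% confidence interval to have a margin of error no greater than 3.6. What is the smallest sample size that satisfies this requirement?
n ≥ 433

For margin E ≤ 3.6:
n ≥ (z* · σ / E)²
n ≥ (2.326 · 32.2 / 3.6)²
n ≥ 432.84

Minimum n = 433 (rounding up)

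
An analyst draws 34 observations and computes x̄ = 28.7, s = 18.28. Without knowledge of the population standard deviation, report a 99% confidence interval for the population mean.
(20.13, 37.27)

t-interval (σ unknown):
df = n - 1 = 33
t* = 2.733 for 99% confidence

Margin of error = t* · s/√n = 2.733 · 18.28/√34 = 8.57

CI: (20.13, 37.27)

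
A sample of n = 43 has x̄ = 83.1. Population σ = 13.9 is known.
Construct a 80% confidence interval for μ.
(80.38, 85.82)

z-interval (σ known):
z* = 1.282 for 80% confidence

Margin of error = z* · σ/√n = 1.282 · 13.9/√43 = 2.72

CI: (83.1 - 2.72, 83.1 + 2.72) = (80.38, 85.82)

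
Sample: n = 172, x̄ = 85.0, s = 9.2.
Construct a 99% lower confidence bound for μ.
μ ≥ 83.35

Lower bound (one-sided):
t* = 2.348 (one-sided for 99%)
Lower bound = x̄ - t* · s/√n = 85.0 - 2.348 · 9.2/√172 = 83.35

We are 99% confident that μ ≥ 83.35.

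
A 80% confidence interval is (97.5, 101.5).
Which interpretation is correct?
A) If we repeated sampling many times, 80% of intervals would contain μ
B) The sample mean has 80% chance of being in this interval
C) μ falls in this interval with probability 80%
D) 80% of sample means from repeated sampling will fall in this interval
A

A) Correct — this is the frequentist long-run coverage interpretation.
B) Wrong — x̄ is observed and sits in the interval by construction.
C) Wrong — μ is fixed; the randomness lives in the interval, not in μ.
D) Wrong — coverage applies to intervals containing μ, not to future x̄ values.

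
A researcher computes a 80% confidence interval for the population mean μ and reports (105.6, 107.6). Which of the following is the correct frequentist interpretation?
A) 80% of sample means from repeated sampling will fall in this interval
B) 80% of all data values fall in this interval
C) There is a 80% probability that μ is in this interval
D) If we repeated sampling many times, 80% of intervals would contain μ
D

A) Wrong — coverage applies to intervals containing μ, not to future x̄ values.
B) Wrong — a CI is about the parameter μ, not individual data values.
C) Wrong — μ is fixed; the randomness lives in the interval, not in μ.
D) Correct — this is the frequentist long-run coverage interpretation.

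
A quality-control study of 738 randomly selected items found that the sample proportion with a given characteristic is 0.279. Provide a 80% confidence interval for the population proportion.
(0.258, 0.300)

Proportion CI:
SE = √(p̂(1-p̂)/n) = √(0.279 · 0.721 / 738) = 0.01651

z* = 1.282
Margin = z* · SE = 1.282 · 0.01651 = 0.0212

CI: 0.279 ± 0.0212 = (0.258, 0.300)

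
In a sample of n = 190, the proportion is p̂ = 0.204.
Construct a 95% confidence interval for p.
(0.147, 0.261)

Proportion CI:
SE = √(p̂(1-p̂)/n) = √(0.204 · 0.796 / 190) = 0.02923

z* = 1.960
Margin = z* · SE = 1.960 · 0.02923 = 0.0573

CI: 0.204 ± 0.0573 = (0.147, 0.261)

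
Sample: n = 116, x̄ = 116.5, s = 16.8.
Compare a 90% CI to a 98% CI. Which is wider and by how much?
98% CI is wider by 2.19

df = 115
90% CI: t* = 1.658, (113.91, 119.09), width = 2 · t* · s/√n = 5.17
98% CI: t* = 2.359, (112.82, 120.18), width = 2 · t* · s/√n = 7.36

The 98% CI is wider by 7.36 - 5.17 = 2.19.
Higher confidence requires a wider interval.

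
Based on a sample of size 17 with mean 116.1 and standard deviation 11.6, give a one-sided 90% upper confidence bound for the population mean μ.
μ ≤ 119.86

Upper bound (one-sided):
t* = 1.337 (one-sided for 90%)
Upper bound = x̄ + t* · s/√n = 116.1 + 1.337 · 11.6/√17 = 119.86

We are 90% confident that μ ≤ 119.86.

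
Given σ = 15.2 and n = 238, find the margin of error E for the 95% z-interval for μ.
Margin of error = 1.93

Margin of error = z* · σ/√n
= 1.960 · 15.2/√238
= 1.960 · 15.2/15.4272
= 1.93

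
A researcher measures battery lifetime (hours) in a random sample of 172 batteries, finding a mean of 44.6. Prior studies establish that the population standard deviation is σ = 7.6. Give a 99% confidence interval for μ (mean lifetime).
(43.11, 46.09)

z-interval (σ known):
z* = 2.576 for 99% confidence

Margin of error = z* · σ/√n = 2.576 · 7.6/√172 = 1.49

CI: (44.6 - 1.49, 44.6 + 1.49) = (43.11, 46.09)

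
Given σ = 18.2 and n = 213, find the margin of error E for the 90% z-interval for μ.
Margin of error = 2.05

Margin of error = z* · σ/√n
= 1.645 · 18.2/√213
= 1.645 · 18.2/14.5945
= 2.05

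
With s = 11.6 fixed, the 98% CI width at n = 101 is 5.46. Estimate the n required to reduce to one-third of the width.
n ≈ 909

CI width ∝ 1/√n
To reduce width by factor 3, need √n to grow by 3 → need 3² = 9 times as many samples.

Current: n = 101, width = 5.46
New: n = 909, width ≈ 1.79

Width reduced by factor of 5.46/1.79 = 3.05.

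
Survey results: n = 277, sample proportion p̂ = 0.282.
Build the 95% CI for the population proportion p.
(0.229, 0.335)

Proportion CI:
SE = √(p̂(1-p̂)/n) = √(0.282 · 0.718 / 277) = 0.02704

z* = 1.960
Margin = z* · SE = 1.960 · 0.02704 = 0.0530

CI: 0.282 ± 0.0530 = (0.229, 0.335)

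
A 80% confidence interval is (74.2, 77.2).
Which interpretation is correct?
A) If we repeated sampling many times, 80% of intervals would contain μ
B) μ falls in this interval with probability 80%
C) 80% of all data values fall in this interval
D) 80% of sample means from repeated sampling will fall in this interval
A

A) Correct — this is the frequentist long-run coverage interpretation.
B) Wrong — μ is fixed; the randomness lives in the interval, not in μ.
C) Wrong — a CI is about the parameter μ, not individual data values.
D) Wrong — coverage applies to intervals containing μ, not to future x̄ values.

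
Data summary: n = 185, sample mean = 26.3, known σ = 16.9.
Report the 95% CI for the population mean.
(23.86, 28.74)

z-interval (σ known):
z* = 1.960 for 95% confidence

Margin of error = z* · σ/√n = 1.960 · 16.9/√185 = 2.44

CI: (26.3 - 2.44, 26.3 + 2.44) = (23.86, 28.74)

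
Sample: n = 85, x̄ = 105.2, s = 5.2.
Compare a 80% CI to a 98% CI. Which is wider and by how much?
98% CI is wider by 1.22

df = 84
80% CI: t* = 1.292, (104.47, 105.93), width = 2 · t* · s/√n = 1.46
98% CI: t* = 2.372, (103.86, 106.54), width = 2 · t* · s/√n = 2.68

The 98% CI is wider by 2.68 - 1.46 = 1.22.
Higher confidence requires a wider interval.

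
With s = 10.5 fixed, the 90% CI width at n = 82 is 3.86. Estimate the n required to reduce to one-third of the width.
n ≈ 738

CI width ∝ 1/√n
To reduce width by factor 3, need √n to grow by 3 → need 3² = 9 times as many samples.

Current: n = 82, width = 3.86
New: n = 738, width ≈ 1.27

Width reduced by factor of 3.86/1.27 = 3.04.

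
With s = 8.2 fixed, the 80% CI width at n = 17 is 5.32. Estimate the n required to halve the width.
n ≈ 68

CI width ∝ 1/√n
To reduce width by factor 2, need √n to grow by 2 → need 2² = 4 times as many samples.

Current: n = 17, width = 5.32
New: n = 68, width ≈ 2.57

Width reduced by factor of 5.32/2.57 = 2.07.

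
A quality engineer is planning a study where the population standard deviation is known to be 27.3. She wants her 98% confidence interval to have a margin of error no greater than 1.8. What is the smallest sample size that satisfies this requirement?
n ≥ 1245

For margin E ≤ 1.8:
n ≥ (z* · σ / E)²
n ≥ (2.326 · 27.3 / 1.8)²
n ≥ 1244.51

Minimum n = 1245 (rounding up)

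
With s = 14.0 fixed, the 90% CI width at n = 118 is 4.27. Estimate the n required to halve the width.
n ≈ 472

CI width ∝ 1/√n
To reduce width by factor 2, need √n to grow by 2 → need 2² = 4 times as many samples.

Current: n = 118, width = 4.27
New: n = 472, width ≈ 2.12

Width reduced by factor of 4.27/2.12 = 2.01.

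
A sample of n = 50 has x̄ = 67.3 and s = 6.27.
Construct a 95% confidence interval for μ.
(65.52, 69.08)

t-interval (σ unknown):
df = n - 1 = 49
t* = 2.010 for 95% confidence

Margin of error = t* · s/√n = 2.010 · 6.27/√50 = 1.78

CI: (65.52, 69.08)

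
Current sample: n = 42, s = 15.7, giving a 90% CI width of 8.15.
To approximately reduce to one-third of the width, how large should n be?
n ≈ 378

CI width ∝ 1/√n
To reduce width by factor 3, need √n to grow by 3 → need 3² = 9 times as many samples.

Current: n = 42, width = 8.15
New: n = 378, width ≈ 2.66

Width reduced by factor of 8.15/2.66 = 3.06.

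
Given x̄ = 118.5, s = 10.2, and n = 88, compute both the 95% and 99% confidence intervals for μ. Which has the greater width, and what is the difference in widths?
99% CI is wider by 1.41

df = 87
95% CI: t* = 1.988, (116.34, 120.66), width = 2 · t* · s/√n = 4.32
99% CI: t* = 2.634, (115.64, 121.36), width = 2 · t* · s/√n = 5.73

The 99% CI is wider by 5.73 - 4.32 = 1.41.
Higher confidence requires a wider interval.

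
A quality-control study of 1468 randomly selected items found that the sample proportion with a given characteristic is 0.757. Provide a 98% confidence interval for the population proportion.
(0.731, 0.783)

Proportion CI:
SE = √(p̂(1-p̂)/n) = √(0.757 · 0.243 / 1468) = 0.01119

z* = 2.326
Margin = z* · SE = 2.326 · 0.01119 = 0.0260

CI: 0.757 ± 0.0260 = (0.731, 0.783)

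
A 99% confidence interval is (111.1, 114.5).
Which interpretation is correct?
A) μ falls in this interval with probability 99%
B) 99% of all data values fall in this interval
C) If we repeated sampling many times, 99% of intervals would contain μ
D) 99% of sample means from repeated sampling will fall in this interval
C

A) Wrong — μ is fixed; the randomness lives in the interval, not in μ.
B) Wrong — a CI is about the parameter μ, not individual data values.
C) Correct — this is the frequentist long-run coverage interpretation.
D) Wrong — coverage applies to intervals containing μ, not to future x̄ values.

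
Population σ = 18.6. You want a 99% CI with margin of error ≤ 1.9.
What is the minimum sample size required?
n ≥ 636

For margin E ≤ 1.9:
n ≥ (z* · σ / E)²
n ≥ (2.576 · 18.6 / 1.9)²
n ≥ 635.93

Minimum n = 636 (rounding up)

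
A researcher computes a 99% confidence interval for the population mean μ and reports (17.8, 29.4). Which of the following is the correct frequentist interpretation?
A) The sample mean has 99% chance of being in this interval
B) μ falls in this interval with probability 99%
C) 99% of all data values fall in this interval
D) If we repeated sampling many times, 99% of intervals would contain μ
D

A) Wrong — x̄ is observed and sits in the interval by construction.
B) Wrong — μ is fixed; the randomness lives in the interval, not in μ.
C) Wrong — a CI is about the parameter μ, not individual data values.
D) Correct — this is the frequentist long-run coverage interpretation.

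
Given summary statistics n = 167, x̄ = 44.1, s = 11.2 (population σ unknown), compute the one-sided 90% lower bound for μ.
μ ≥ 42.98

Lower bound (one-sided):
t* = 1.287 (one-sided for 90%)
Lower bound = x̄ - t* · s/√n = 44.1 - 1.287 · 11.2/√167 = 42.98

We are 90% confident that μ ≥ 42.98.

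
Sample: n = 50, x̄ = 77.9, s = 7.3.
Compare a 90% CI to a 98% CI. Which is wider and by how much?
98% CI is wider by 1.51

df = 49
90% CI: t* = 1.677, (76.17, 79.63), width = 2 · t* · s/√n = 3.46
98% CI: t* = 2.405, (75.42, 80.38), width = 2 · t* · s/√n = 4.97

The 98% CI is wider by 4.97 - 3.46 = 1.51.
Higher confidence requires a wider interval.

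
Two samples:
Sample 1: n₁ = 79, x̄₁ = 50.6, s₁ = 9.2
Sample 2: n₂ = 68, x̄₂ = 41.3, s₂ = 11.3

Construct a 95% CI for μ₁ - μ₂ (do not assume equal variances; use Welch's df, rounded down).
(5.90, 12.70)

Difference: x̄₁ - x̄₂ = 9.30
SE = √(s₁²/n₁ + s₂²/n₂) = √(9.2²/79 + 11.3²/68) = 1.7173
df = 129.15 → 129 (Welch–Satterthwaite, rounded down)
t* = 1.979

CI: 9.30 ± 1.979 · 1.7173 = 9.30 ± 3.40 = (5.90, 12.70)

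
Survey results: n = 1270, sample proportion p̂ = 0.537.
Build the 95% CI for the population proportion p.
(0.510, 0.564)

Proportion CI:
SE = √(p̂(1-p̂)/n) = √(0.537 · 0.463 / 1270) = 0.01399

z* = 1.960
Margin = z* · SE = 1.960 · 0.01399 = 0.0274

CI: 0.537 ± 0.0274 = (0.510, 0.564)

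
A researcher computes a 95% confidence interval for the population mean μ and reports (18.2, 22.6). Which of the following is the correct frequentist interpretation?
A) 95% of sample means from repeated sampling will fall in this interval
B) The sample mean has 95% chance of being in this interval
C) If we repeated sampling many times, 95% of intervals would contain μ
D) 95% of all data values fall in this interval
C

A) Wrong — coverage applies to intervals containing μ, not to future x̄ values.
B) Wrong — x̄ is observed and sits in the interval by construction.
C) Correct — this is the frequentist long-run coverage interpretation.
D) Wrong — a CI is about the parameter μ, not individual data values.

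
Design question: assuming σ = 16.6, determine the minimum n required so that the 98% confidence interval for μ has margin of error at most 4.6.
n ≥ 71

For margin E ≤ 4.6:
n ≥ (z* · σ / E)²
n ≥ (2.326 · 16.6 / 4.6)²
n ≥ 70.46

Minimum n = 71 (rounding up)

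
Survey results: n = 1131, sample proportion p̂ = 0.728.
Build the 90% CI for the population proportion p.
(0.706, 0.750)

Proportion CI:
SE = √(p̂(1-p̂)/n) = √(0.728 · 0.272 / 1131) = 0.01323

z* = 1.645
Margin = z* · SE = 1.645 · 0.01323 = 0.0218

CI: 0.728 ± 0.0218 = (0.706, 0.750)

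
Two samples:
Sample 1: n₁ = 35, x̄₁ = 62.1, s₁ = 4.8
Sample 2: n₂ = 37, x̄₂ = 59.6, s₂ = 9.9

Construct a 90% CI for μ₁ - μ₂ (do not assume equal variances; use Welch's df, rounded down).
(-0.55, 5.55)

Difference: x̄₁ - x̄₂ = 2.50
SE = √(s₁²/n₁ + s₂²/n₂) = √(4.8²/35 + 9.9²/37) = 1.8186
df = 52.67 → 52 (Welch–Satterthwaite, rounded down)
t* = 1.675

CI: 2.50 ± 1.675 · 1.8186 = 2.50 ± 3.05 = (-0.55, 5.55)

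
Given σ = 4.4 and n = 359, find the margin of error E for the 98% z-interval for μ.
Margin of error = 0.54

Margin of error = z* · σ/√n
= 2.326 · 4.4/√359
= 2.326 · 4.4/18.9473
= 0.54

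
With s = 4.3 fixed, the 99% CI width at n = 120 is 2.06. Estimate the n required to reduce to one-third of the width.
n ≈ 1080

CI width ∝ 1/√n
To reduce width by factor 3, need √n to grow by 3 → need 3² = 9 times as many samples.

Current: n = 120, width = 2.06
New: n = 1080, width ≈ 0.68

Width reduced by factor of 2.06/0.68 = 3.03.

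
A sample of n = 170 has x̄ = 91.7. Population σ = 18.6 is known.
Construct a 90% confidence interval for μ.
(89.35, 94.05)

z-interval (σ known):
z* = 1.645 for 90% confidence

Margin of error = z* · σ/√n = 1.645 · 18.6/√170 = 2.35

CI: (91.7 - 2.35, 91.7 + 2.35) = (89.35, 94.05)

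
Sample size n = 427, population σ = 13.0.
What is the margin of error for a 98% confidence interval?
Margin of error = 1.46

Margin of error = z* · σ/√n
= 2.326 · 13.0/√427
= 2.326 · 13.0/20.6640
= 1.46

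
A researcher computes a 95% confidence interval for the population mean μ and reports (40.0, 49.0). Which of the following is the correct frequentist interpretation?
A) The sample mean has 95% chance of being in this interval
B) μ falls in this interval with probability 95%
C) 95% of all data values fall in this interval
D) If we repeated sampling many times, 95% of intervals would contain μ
D

A) Wrong — x̄ is observed and sits in the interval by construction.
B) Wrong — μ is fixed; the randomness lives in the interval, not in μ.
C) Wrong — a CI is about the parameter μ, not individual data values.
D) Correct — this is the frequentist long-run coverage interpretation.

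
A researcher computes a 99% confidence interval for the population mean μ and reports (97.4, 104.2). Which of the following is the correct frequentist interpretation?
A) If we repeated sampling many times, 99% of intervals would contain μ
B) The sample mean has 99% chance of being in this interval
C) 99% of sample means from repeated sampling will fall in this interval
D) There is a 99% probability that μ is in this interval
A

A) Correct — this is the frequentist long-run coverage interpretation.
B) Wrong — x̄ is observed and sits in the interval by construction.
C) Wrong — coverage applies to intervals containing μ, not to future x̄ values.
D) Wrong — μ is fixed; the randomness lives in the interval, not in μ.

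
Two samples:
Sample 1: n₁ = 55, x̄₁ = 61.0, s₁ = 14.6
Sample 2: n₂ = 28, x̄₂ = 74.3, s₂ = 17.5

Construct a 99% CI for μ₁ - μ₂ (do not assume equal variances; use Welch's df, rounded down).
(-23.64, -2.96)

Difference: x̄₁ - x̄₂ = -13.30
SE = √(s₁²/n₁ + s₂²/n₂) = √(14.6²/55 + 17.5²/28) = 3.8488
df = 46.60 → 46 (Welch–Satterthwaite, rounded down)
t* = 2.687

CI: -13.30 ± 2.687 · 3.8488 = -13.30 ± 10.34 = (-23.64, -2.96)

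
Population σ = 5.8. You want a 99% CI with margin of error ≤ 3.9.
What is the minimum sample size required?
n ≥ 15

For margin E ≤ 3.9:
n ≥ (z* · σ / E)²
n ≥ (2.576 · 5.8 / 3.9)²
n ≥ 14.68

Minimum n = 15 (rounding up)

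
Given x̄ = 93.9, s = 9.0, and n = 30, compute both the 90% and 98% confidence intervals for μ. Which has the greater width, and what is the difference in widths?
98% CI is wider by 2.51

df = 29
90% CI: t* = 1.699, (91.11, 96.69), width = 2 · t* · s/√n = 5.58
98% CI: t* = 2.462, (89.85, 97.95), width = 2 · t* · s/√n = 8.09

The 98% CI is wider by 8.09 - 5.58 = 2.51.
Higher confidence requires a wider interval.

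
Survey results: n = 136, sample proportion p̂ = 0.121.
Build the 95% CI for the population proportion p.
(0.066, 0.176)

Proportion CI:
SE = √(p̂(1-p̂)/n) = √(0.121 · 0.879 / 136) = 0.02797

z* = 1.960
Margin = z* · SE = 1.960 · 0.02797 = 0.0548

CI: 0.121 ± 0.0548 = (0.066, 0.176)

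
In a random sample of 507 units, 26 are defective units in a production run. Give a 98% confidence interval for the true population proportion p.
(0.028, 0.074)

Proportion CI:
p̂ = 26/507 = 0.05128
SE = √(p̂(1-p̂)/n) = √(0.05128 · 0.94872 / 507) = 0.00980

z* = 2.326
Margin = z* · SE = 2.326 · 0.00980 = 0.0228

CI: 0.05128 ± 0.0228 = (0.028, 0.074)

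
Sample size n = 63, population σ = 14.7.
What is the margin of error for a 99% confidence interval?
Margin of error = 4.77

Margin of error = z* · σ/√n
= 2.576 · 14.7/√63
= 2.576 · 14.7/7.9373
= 4.77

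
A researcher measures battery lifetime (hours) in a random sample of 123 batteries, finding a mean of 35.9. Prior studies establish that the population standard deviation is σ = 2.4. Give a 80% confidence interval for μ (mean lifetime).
(35.62, 36.18)

z-interval (σ known):
z* = 1.282 for 80% confidence

Margin of error = z* · σ/√n = 1.282 · 2.4/√123 = 0.28

CI: (35.9 - 0.28, 35.9 + 0.28) = (35.62, 36.18)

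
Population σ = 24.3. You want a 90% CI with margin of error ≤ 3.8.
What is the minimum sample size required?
n ≥ 111

For margin E ≤ 3.8:
n ≥ (z* · σ / E)²
n ≥ (1.645 · 24.3 / 3.8)²
n ≥ 110.66

Minimum n = 111 (rounding up)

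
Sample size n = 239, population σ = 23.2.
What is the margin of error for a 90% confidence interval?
Margin of error = 2.47

Margin of error = z* · σ/√n
= 1.645 · 23.2/√239
= 1.645 · 23.2/15.4596
= 2.47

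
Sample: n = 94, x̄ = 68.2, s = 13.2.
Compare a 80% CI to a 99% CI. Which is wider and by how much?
99% CI is wider by 3.64

df = 93
80% CI: t* = 1.291, (66.44, 69.96), width = 2 · t* · s/√n = 3.52
99% CI: t* = 2.630, (64.62, 71.78), width = 2 · t* · s/√n = 7.16

The 99% CI is wider by 7.16 - 3.52 = 3.64.
Higher confidence requires a wider interval.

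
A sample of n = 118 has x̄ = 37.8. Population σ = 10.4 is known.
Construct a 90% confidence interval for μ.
(36.23, 39.37)

z-interval (σ known):
z* = 1.645 for 90% confidence

Margin of error = z* · σ/√n = 1.645 · 10.4/√118 = 1.57

CI: (37.8 - 1.57, 37.8 + 1.57) = (36.23, 39.37)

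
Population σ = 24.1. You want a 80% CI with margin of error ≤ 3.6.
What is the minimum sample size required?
n ≥ 74

For margin E ≤ 3.6:
n ≥ (z* · σ / E)²
n ≥ (1.282 · 24.1 / 3.6)²
n ≥ 73.66

Minimum n = 74 (rounding up)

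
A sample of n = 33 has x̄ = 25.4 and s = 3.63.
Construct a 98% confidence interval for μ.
(23.85, 26.95)

t-interval (σ unknown):
df = n - 1 = 32
t* = 2.449 for 98% confidence

Margin of error = t* · s/√n = 2.449 · 3.63/√33 = 1.55

CI: (23.85, 26.95)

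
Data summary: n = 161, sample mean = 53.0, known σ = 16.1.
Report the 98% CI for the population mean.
(50.05, 55.95)

z-interval (σ known):
z* = 2.326 for 98% confidence

Margin of error = z* · σ/√n = 2.326 · 16.1/√161 = 2.95

CI: (53.0 - 2.95, 53.0 + 2.95) = (50.05, 55.95)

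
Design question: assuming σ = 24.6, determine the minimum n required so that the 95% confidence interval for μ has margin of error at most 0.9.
n ≥ 2871

For margin E ≤ 0.9:
n ≥ (z* · σ / E)²
n ≥ (1.960 · 24.6 / 0.9)²
n ≥ 2870.10

Minimum n = 2871 (rounding up)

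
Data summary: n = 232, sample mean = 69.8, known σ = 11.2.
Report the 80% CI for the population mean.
(68.86, 70.74)

z-interval (σ known):
z* = 1.282 for 80% confidence

Margin of error = z* · σ/√n = 1.282 · 11.2/√232 = 0.94

CI: (69.8 - 0.94, 69.8 + 0.94) = (68.86, 70.74)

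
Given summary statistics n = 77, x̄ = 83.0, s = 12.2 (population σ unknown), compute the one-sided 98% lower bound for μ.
μ ≥ 80.09

Lower bound (one-sided):
t* = 2.090 (one-sided for 98%)
Lower bound = x̄ - t* · s/√n = 83.0 - 2.090 · 12.2/√77 = 80.09

We are 98% confident that μ ≥ 80.09.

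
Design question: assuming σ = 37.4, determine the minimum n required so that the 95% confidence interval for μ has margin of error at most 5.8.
n ≥ 160

For margin E ≤ 5.8:
n ≥ (z* · σ / E)²
n ≥ (1.960 · 37.4 / 5.8)²
n ≥ 159.73

Minimum n = 160 (rounding up)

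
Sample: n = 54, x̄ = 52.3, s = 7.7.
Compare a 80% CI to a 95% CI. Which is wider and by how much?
95% CI is wider by 1.48

df = 53
80% CI: t* = 1.298, (50.94, 53.66), width = 2 · t* · s/√n = 2.72
95% CI: t* = 2.006, (50.20, 54.40), width = 2 · t* · s/√n = 4.20

The 95% CI is wider by 4.20 - 2.72 = 1.48.
Higher confidence requires a wider interval.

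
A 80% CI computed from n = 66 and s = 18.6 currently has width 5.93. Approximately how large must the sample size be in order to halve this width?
n ≈ 264

CI width ∝ 1/√n
To reduce width by factor 2, need √n to grow by 2 → need 2² = 4 times as many samples.

Current: n = 66, width = 5.93
New: n = 264, width ≈ 2.94

Width reduced by factor of 5.93/2.94 = 2.02.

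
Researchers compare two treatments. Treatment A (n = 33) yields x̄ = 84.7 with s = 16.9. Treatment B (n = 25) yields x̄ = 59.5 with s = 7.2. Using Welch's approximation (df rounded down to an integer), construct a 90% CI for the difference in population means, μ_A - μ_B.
(19.70, 30.70)

Difference: x̄₁ - x̄₂ = 25.20
SE = √(s₁²/n₁ + s₂²/n₂) = √(16.9²/33 + 7.2²/25) = 3.2754
df = 45.67 → 45 (Welch–Satterthwaite, rounded down)
t* = 1.679

CI: 25.20 ± 1.679 · 3.2754 = 25.20 ± 5.50 = (19.70, 30.70)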